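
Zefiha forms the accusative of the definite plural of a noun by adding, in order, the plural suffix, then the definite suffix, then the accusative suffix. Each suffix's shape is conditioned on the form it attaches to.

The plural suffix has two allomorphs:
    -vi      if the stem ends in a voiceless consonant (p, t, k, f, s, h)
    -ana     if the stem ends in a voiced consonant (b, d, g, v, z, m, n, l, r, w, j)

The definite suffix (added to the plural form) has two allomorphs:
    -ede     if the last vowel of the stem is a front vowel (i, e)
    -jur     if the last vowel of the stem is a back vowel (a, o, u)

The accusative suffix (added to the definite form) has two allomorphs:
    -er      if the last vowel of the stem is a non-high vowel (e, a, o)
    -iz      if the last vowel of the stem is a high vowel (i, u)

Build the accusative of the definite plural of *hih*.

hihviedeer

Since the final consonant of *hih* is /h/ (voiceless), it takes -vi, giving *hihvi*.
Since the last vowel of the plural form *hihvi* is /i/ (a front vowel), it takes -ede, giving *hihviede*.
The definite form *hihviede* — last vowel /e/ (a non-high vowel) → -er → *hihviedeer*.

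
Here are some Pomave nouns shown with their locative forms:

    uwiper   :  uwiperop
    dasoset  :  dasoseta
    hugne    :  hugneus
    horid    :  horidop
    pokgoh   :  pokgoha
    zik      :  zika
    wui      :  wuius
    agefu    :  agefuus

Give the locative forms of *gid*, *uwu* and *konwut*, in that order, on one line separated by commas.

gidop, uwuus, konwuta

The suffix is conditioned by the final sound: -a when the stem ends in a voiceless consonant (*dasoset*, *pokgoh*, *zik*); -op when the stem ends in a voiced consonant (*uwiper*, *horid*); -us when the stem ends in a vowel (*hugne*, *wui*, *agefu*).
*gid*: final sound = /d/, a voiced consonant → -op → *gidop*.
The final sound of *uwu* is /u/, which is a vowel, so the suffix is -us, giving *uwuus*.
*konwut* — final sound /t/ (a voiceless consonant) → -a → *konwuta*.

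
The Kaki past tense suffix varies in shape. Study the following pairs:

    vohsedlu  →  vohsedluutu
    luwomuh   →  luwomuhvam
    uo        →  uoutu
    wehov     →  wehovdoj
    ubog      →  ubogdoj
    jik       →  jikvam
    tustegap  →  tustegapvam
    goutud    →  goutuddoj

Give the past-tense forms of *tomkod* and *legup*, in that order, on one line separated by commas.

tomkoddoj, legupvam

The alternation tracks the final sound of the stem — -vam when the stem ends in a voiceless consonant (*luwomuh*, *jik*, *tustegap*); -doj when the stem ends in a voiced consonant (*wehov*, *ubog*, *goutud*); -utu when the stem ends in a vowel (*vohsedlu*, *uo*).
The final sound of *tomkod* is /d/, which is a voiced consonant, so the suffix is -doj, giving *tomkoddoj*.
*legup* — final sound /p/ (a voiceless consonant) → -vam → *legupvam*.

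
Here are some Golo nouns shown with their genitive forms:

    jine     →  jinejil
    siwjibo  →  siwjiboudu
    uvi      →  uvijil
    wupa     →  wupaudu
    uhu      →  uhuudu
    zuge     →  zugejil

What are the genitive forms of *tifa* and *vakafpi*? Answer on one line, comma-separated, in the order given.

tifaudu, vakafpijil

The pattern is front/back vowel harmony: -jil when the last vowel of the stem is a front vowel (*jine*, *uvi*, *zuge*); -udu when the last vowel of the stem is a back vowel (*siwjibo*, *wupa*, *uhu*).
*tifa* — last vowel /a/ (a back vowel) → -udu → *tifaudu*.
*vakafpi* — last vowel /i/ (a front vowel) → -jil → *vakafpijil*.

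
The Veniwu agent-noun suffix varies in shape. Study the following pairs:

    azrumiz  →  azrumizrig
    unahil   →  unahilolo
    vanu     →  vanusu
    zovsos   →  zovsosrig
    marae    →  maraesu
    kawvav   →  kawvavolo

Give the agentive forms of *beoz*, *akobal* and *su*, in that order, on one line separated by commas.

The suffix is conditioned by the final sound: -rig when the stem ends in a sibilant (*azrumiz*, *zovsos*); -olo when the stem ends in a non-sibilant consonant (*unahil*, *kawvav*); -su when the stem ends in a vowel (*vanu*, *marae*).
*beoz*: final sound = /z/, a sibilant → -rig → *beozrig*.
Since the final sound of *akobal* is /l/ (a non-sibilant consonant), it takes -olo, giving *akobalolo*.
The final sound of *su* is /u/, which is a vowel, so the suffix is -su, giving *susu*.

beozrig, akobalolo, susu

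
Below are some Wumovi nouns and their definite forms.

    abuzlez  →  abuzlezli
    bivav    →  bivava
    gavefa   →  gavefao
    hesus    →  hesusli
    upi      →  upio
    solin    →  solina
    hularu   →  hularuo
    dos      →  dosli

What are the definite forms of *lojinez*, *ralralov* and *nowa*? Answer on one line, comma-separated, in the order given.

The suffix is conditioned by the final sound: -li when the stem ends in a sibilant (*abuzlez*, *hesus*, *dos*); -a when the stem ends in a non-sibilant consonant (*bivav*, *solin*); -o when the stem ends in a vowel (*gavefa*, *upi*, *hularu*).
*lojinez*: final sound = /z/, a sibilant → -li → *lojinezli*.
The final sound of *ralralov* is /v/, which is a non-sibilant consonant, so the suffix is -a, giving *ralralova*.
*nowa* — final sound /a/ (a vowel) → -o → *nowao*.

lojinezli, ralralova, nowao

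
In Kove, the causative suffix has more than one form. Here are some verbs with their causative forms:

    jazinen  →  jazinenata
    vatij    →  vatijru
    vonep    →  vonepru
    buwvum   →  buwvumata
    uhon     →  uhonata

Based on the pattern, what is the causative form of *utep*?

The pattern is nasality of the final consonant: -ata when the stem ends in a nasal (*jazinen*, *buwvum*, *uhon*); -ru when the stem ends in a non-nasal consonant (*vatij*, *vonep*).
Since the final consonant of *utep* is /p/ (non-nasal), it takes -ru, giving *utepru*.

utepru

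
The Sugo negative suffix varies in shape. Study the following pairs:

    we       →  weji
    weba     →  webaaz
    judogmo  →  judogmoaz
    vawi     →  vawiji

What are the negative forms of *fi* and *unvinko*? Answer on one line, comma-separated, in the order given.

The pattern is front/back vowel harmony: -ji when the last vowel of the stem is a front vowel (*we*, *vawi*); -az when the last vowel of the stem is a back vowel (*weba*, *judogmo*).
Since the last vowel of *fi* is /i/ (a front vowel), it takes -ji, giving *fiji*.
The last vowel of *unvinko* is /o/, which is a back vowel, so the suffix is -az, giving *unvinkoaz*.

fiji, unvinkoaz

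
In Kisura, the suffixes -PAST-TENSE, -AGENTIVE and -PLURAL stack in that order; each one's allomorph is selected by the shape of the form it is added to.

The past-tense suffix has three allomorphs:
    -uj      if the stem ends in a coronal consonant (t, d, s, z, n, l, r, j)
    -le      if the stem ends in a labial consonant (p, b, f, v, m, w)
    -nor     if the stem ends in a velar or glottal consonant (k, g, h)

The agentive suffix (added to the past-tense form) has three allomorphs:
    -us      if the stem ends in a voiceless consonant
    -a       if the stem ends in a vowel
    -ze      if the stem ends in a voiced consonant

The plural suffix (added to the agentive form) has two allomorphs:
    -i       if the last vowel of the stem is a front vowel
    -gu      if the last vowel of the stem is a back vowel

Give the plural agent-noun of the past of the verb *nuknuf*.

The final consonant of *nuknuf* is /f/, which is labial, so the past-tense suffix is -le, giving *nuknufle*.
The past-tense form *nuknufle* — final sound /e/ (a vowel) → -a → *nuknuflea*.
The agentive form *nuknuflea*: last vowel = /a/, a back vowel → -gu → *nuknufleagu*.

nuknufleagu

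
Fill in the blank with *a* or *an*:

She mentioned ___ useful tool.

The indefinite article is chosen by the initial *sound* of the following word, not its spelling.
*useful* begins with the sound /juː/ (u pronounced /juː/) — a consonant sound.
So the article is *a*: She mentioned a useful tool.

a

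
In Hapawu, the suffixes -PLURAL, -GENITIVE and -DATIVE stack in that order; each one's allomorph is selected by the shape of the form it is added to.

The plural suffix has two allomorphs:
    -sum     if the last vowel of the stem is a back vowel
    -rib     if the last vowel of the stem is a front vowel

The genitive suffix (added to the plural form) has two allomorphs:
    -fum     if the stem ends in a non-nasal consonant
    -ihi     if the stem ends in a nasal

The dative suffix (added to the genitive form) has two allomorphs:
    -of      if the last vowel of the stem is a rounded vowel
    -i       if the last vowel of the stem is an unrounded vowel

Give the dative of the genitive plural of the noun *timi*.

*timi*: last vowel = /i/, a front vowel → -rib → *timirib*.
Since the final consonant of the plural form *timirib* is /b/ (non-nasal), it takes -fum, giving *timiribfum*.
The genitive form *timiribfum* — last vowel /u/ (a rounded vowel) → -of → *timiribfumof*.

timiribfumof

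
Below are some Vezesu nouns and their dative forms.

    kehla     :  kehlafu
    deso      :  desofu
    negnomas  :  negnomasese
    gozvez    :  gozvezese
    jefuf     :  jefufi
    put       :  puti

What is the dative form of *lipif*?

The pattern is sibilance of the final sound: -ese when the stem ends in a sibilant (*negnomas*, *gozvez*); -i when the stem ends in a non-sibilant consonant (*jefuf*, *put*); -fu when the stem ends in a vowel (*kehla*, *deso*).
The final sound of *lipif* is /f/, which is a non-sibilant consonant, so the suffix is -i, giving *lipifi*.

lipifi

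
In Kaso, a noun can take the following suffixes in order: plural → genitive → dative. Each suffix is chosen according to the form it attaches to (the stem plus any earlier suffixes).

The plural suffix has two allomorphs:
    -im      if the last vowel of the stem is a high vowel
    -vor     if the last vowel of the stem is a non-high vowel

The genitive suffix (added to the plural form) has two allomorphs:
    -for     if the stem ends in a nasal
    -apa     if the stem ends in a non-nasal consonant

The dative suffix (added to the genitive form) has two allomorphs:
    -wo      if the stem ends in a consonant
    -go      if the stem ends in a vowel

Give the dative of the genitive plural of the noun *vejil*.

Since the last vowel of *vejil* is /i/ (a high vowel), it takes -im, giving *vejilim*.
The plural form *vejilim* — final consonant /m/ (a nasal) → -for → *vejilimfor*.
The final sound of the genitive form *vejilimfor* is /r/, which is a consonant, so the dative suffix is -wo, giving *vejilimforwo*.

vejilimforwo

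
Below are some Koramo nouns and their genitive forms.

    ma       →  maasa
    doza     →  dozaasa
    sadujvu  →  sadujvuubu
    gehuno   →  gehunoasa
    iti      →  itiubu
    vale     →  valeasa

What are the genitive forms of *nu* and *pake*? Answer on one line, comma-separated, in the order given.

The suffix is conditioned by the last vowel: -ubu when the last vowel of the stem is a high vowel (*sadujvu*, *iti*); -asa when the last vowel of the stem is a non-high vowel (*ma*, *doza*, *gehuno*, *vale*).
Since the last vowel of *nu* is /u/ (a high vowel), it takes -ubu, giving *nuubu*.
The last vowel of *pake* is /e/, which is a non-high vowel, so the suffix is -asa, giving *pakeasa*.

nuubu, pakeasa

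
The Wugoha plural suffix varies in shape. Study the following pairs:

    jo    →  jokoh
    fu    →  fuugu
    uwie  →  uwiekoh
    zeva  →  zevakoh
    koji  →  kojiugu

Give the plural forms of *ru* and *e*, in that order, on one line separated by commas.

ruugu, ekoh

The alternation tracks the last vowel of the stem — -ugu when the last vowel of the stem is a high vowel (*fu*, *koji*); -koh when the last vowel of the stem is a non-high vowel (*jo*, *uwie*, *zeva*).
Since the last vowel of *ru* is /u/ (a high vowel), it takes -ugu, giving *ruugu*.
*e* — last vowel /e/ (a non-high vowel) → -koh → *ekoh*.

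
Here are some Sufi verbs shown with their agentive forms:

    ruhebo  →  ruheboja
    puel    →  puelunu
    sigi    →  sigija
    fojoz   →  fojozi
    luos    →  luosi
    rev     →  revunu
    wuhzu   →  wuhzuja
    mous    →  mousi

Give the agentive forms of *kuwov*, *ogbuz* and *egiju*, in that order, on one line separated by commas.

kuwovunu, ogbuzi, egijuja

Looking at the final sound of each stem: -i when the stem ends in a sibilant (*fojoz*, *luos*, *mous*); -unu when the stem ends in a non-sibilant consonant (*puel*, *rev*); -ja when the stem ends in a vowel (*ruhebo*, *sigi*, *wuhzu*).
*kuwov* — final sound /v/ (a non-sibilant consonant) → -unu → *kuwovunu*.
Since the final sound of *ogbuz* is /z/ (a sibilant), it takes -i, giving *ogbuzi*.
*egiju* — final sound /u/ (a vowel) → -ja → *egijuja*.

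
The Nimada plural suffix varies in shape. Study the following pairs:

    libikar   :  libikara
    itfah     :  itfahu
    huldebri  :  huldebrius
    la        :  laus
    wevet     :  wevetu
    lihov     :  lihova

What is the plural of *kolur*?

kolura

The suffix is conditioned by the final sound: -u when the stem ends in a voiceless consonant (*itfah*, *wevet*); -a when the stem ends in a voiced consonant (*libikar*, *lihov*); -us when the stem ends in a vowel (*huldebri*, *la*).
The final sound of *kolur* is /r/, which is a voiced consonant, so the suffix is -a, giving *kolura*.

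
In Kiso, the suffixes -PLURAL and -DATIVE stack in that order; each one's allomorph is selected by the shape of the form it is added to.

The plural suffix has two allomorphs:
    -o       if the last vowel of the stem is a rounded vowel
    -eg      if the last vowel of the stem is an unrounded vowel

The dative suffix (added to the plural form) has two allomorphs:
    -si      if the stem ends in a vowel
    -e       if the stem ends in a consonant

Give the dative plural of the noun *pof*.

pofosi

The last vowel of *pof* is /o/, which is a rounded vowel, so the plural suffix is -o, giving *pofo*.
The plural form *pofo*: final sound = /o/, a vowel → -si → *pofosi*.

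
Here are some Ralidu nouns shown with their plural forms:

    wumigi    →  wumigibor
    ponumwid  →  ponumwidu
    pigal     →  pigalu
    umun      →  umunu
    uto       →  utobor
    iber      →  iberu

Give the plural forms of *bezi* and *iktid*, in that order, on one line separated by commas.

bezibor, iktidu

The pattern is consonant vs. vowel: -u when the stem ends in a consonant (*ponumwid*, *pigal*, *umun*, *iber*); -bor when the stem ends in a vowel (*wumigi*, *uto*).
*bezi* — final sound /i/ (a vowel) → -bor → *bezibor*.
Since the final sound of *iktid* is /d/ (a consonant), it takes -u, giving *iktidu*.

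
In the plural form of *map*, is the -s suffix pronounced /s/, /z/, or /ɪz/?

The stem *map* ends in a voiceless non-sibilant consonant.
The plural suffix surfaces as /ɪz/ after sibilants, /s/ after other voiceless consonants, and /z/ after other voiced sounds.
So the plural -s on *map* is pronounced /s/.

/s/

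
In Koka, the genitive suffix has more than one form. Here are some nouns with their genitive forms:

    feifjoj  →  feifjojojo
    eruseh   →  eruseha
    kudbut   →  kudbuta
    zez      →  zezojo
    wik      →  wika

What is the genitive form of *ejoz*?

ejozojo

Looking at the final consonant of each stem: -a when the stem ends in a voiceless consonant (*eruseh*, *kudbut*, *wik*); -ojo when the stem ends in a voiced consonant (*feifjoj*, *zez*).
*ejoz*: final consonant = /z/, voiced → -ojo → *ejozojo*.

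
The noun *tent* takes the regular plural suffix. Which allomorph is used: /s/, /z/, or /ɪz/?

The stem *tent* ends in a voiceless non-sibilant consonant.
The plural suffix surfaces as /ɪz/ after sibilants, /s/ after other voiceless consonants, and /z/ after other voiced sounds.
So the plural -s on *tent* is pronounced /s/.

/s/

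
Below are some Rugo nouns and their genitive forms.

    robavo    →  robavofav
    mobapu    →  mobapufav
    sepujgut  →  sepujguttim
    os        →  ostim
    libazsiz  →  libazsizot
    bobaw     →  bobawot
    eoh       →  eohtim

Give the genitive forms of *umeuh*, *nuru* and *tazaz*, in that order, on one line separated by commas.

umeuhtim, nurufav, tazazot

The suffix is conditioned by the final sound: -tim when the stem ends in a voiceless consonant (*sepujgut*, *os*, *eoh*); -ot when the stem ends in a voiced consonant (*libazsiz*, *bobaw*); -fav when the stem ends in a vowel (*robavo*, *mobapu*).
*umeuh* — final sound /h/ (a voiceless consonant) → -tim → *umeuhtim*.
*nuru* — final sound /u/ (a vowel) → -fav → *nurufav*.
The final sound of *tazaz* is /z/, which is a voiced consonant, so the suffix is -ot, giving *tazazot*.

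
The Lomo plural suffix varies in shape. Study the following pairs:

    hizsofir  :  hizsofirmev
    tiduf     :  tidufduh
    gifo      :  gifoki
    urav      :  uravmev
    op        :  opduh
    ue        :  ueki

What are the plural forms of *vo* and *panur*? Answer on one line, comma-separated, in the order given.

voki, panurmev

The suffix is conditioned by the final sound: -duh when the stem ends in a voiceless consonant (*tiduf*, *op*); -mev when the stem ends in a voiced consonant (*hizsofir*, *urav*); -ki when the stem ends in a vowel (*gifo*, *ue*).
The final sound of *vo* is /o/, which is a vowel, so the suffix is -ki, giving *voki*.
Since the final sound of *panur* is /r/ (a voiced consonant), it takes -mev, giving *panurmev*.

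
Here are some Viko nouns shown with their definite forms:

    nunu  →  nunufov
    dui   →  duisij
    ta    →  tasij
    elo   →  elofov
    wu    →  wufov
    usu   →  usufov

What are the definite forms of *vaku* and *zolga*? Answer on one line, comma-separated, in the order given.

vakufov, zolgasij

The pattern is rounding harmony: -fov when the last vowel of the stem is a rounded vowel (*nunu*, *elo*, *wu*, *usu*); -sij when the last vowel of the stem is an unrounded vowel (*dui*, *ta*).
*vaku* — last vowel /u/ (a rounded vowel) → -fov → *vakufov*.
*zolga* — last vowel /a/ (an unrounded vowel) → -sij → *zolgasij*.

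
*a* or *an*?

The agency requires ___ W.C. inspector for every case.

a

The indefinite article is chosen by the initial *sound* of the following word, not its spelling.
The initialism *W.C.* is read letter by letter; the first letter, W, is pronounced /ˈdʌbəl.juː/, which begins with a consonant sound.
So the article is *a*: The agency requires a W.C. inspector for every case.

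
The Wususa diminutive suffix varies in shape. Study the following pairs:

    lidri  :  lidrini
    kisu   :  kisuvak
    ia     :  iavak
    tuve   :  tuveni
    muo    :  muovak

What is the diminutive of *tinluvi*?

tinluvini

The alternation tracks the last vowel of the stem — -ni when the last vowel of the stem is a front vowel (*lidri*, *tuve*); -vak when the last vowel of the stem is a back vowel (*kisu*, *ia*, *muo*).
Since the last vowel of *tinluvi* is /i/ (a front vowel), it takes -ni, giving *tinluvini*.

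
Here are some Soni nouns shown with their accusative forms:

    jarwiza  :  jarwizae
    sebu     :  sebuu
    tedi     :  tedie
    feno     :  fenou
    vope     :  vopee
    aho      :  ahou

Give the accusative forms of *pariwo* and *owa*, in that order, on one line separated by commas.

pariwou, owae

The suffix is conditioned by the last vowel: -u when the last vowel of the stem is a rounded vowel (*sebu*, *feno*, *aho*); -e when the last vowel of the stem is an unrounded vowel (*jarwiza*, *tedi*, *vope*).
The last vowel of *pariwo* is /o/, which is a rounded vowel, so the suffix is -u, giving *pariwou*.
*owa* — last vowel /a/ (an unrounded vowel) → -e → *owae*.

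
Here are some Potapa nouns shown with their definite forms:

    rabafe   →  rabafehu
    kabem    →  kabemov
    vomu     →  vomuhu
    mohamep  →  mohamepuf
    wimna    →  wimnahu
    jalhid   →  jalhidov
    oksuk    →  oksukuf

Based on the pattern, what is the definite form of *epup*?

The alternation tracks the final sound of the stem — -uf when the stem ends in a voiceless consonant (*mohamep*, *oksuk*); -ov when the stem ends in a voiced consonant (*kabem*, *jalhid*); -hu when the stem ends in a vowel (*rabafe*, *vomu*, *wimna*).
*epup*: final sound = /p/, a voiceless consonant → -uf → *epupuf*.

epupuf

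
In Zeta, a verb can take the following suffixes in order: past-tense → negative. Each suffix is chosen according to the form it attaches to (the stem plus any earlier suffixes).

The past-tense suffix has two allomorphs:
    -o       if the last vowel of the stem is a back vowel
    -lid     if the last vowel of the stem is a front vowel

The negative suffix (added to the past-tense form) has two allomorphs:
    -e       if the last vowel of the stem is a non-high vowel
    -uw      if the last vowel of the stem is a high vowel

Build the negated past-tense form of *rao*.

*rao* — last vowel /o/ (a back vowel) → -o → *raoo*.
The past-tense form *raoo*: last vowel = /o/, a non-high vowel → -e → *raooe*.

raooe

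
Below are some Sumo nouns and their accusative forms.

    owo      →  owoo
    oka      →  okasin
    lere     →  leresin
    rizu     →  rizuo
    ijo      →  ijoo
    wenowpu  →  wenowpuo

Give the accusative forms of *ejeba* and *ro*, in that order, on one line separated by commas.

The alternation tracks the last vowel of the stem — -o when the last vowel of the stem is a rounded vowel (*owo*, *rizu*, *ijo*, *wenowpu*); -sin when the last vowel of the stem is an unrounded vowel (*oka*, *lere*).
*ejeba*: last vowel = /a/, an unrounded vowel → -sin → *ejebasin*.
The last vowel of *ro* is /o/, which is a rounded vowel, so the suffix is -o, giving *roo*.

ejebasin, roo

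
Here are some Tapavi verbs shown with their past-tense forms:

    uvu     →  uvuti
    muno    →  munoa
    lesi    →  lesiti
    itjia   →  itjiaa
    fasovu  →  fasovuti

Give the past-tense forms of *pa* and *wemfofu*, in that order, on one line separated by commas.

paa, wemfofuti

The pattern is height harmony: -ti when the last vowel of the stem is a high vowel (*uvu*, *lesi*, *fasovu*); -a when the last vowel of the stem is a non-high vowel (*muno*, *itjia*).
The last vowel of *pa* is /a/, which is a non-high vowel, so the suffix is -a, giving *paa*.
The last vowel of *wemfofu* is /u/, which is a high vowel, so the suffix is -ti, giving *wemfofuti*.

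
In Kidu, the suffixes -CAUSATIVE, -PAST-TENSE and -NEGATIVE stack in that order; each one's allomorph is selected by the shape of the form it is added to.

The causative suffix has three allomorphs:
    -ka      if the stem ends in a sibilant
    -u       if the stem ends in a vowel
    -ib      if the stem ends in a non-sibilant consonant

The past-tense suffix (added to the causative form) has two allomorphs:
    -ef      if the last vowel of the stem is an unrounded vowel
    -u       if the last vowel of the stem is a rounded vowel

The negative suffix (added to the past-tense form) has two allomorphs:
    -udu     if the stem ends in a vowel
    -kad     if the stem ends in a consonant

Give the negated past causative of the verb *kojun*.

kojunibefkad

*kojun* — final sound /n/ (a non-sibilant consonant) → -ib → *kojunib*.
The causative form *kojunib*: last vowel = /i/, an unrounded vowel → -ef → *kojunibef*.
Since the final sound of the past-tense form *kojunibef* is /f/ (a consonant), it takes -kad, giving *kojunibefkad*.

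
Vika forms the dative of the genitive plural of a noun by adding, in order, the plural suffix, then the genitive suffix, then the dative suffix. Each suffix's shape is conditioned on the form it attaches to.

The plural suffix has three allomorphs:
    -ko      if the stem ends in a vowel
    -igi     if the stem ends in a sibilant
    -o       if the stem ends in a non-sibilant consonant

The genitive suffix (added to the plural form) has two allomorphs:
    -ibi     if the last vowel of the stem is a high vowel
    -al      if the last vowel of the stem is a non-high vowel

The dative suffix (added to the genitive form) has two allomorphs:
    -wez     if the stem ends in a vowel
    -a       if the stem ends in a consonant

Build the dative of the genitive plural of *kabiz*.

The final sound of *kabiz* is /z/, which is a sibilant, so the plural suffix is -igi, giving *kabizigi*.
The plural form *kabizigi* — last vowel /i/ (a high vowel) → -ibi → *kabizigiibi*.
The genitive form *kabizigiibi*: final sound = /i/, a vowel → -wez → *kabizigiibiwez*.

kabizigiibiwez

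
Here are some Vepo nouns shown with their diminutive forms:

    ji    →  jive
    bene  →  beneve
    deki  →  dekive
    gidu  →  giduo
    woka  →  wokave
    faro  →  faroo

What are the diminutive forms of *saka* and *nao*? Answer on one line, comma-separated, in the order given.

The alternation tracks the last vowel of the stem — -o when the last vowel of the stem is a rounded vowel (*gidu*, *faro*); -ve when the last vowel of the stem is an unrounded vowel (*ji*, *bene*, *deki*, *woka*).
*saka*: last vowel = /a/, an unrounded vowel → -ve → *sakave*.
*nao*: last vowel = /o/, a rounded vowel → -o → *naoo*.

sakave, naoo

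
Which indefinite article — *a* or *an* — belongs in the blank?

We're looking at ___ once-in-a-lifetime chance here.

The indefinite article is chosen by the initial *sound* of the following word, not its spelling.
*once-in-a-lifetime* begins with the sound /wʌ/ (*once* pronounced with initial /w/) — a consonant sound.
So the article is *a*: We're looking at a once-in-a-lifetime chance here.

a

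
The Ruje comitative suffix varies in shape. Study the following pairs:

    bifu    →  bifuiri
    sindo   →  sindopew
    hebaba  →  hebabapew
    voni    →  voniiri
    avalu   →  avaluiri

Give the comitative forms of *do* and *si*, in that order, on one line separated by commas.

The suffix is conditioned by the last vowel: -iri when the last vowel of the stem is a high vowel (*bifu*, *voni*, *avalu*); -pew when the last vowel of the stem is a non-high vowel (*sindo*, *hebaba*).
*do* — last vowel /o/ (a non-high vowel) → -pew → *dopew*.
*si* — last vowel /i/ (a high vowel) → -iri → *siiri*.

dopew, siiri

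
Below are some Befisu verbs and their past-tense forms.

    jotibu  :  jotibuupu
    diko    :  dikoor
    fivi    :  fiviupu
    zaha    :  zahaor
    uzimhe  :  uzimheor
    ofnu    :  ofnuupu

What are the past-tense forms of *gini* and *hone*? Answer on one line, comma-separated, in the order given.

The alternation tracks the last vowel of the stem — -upu when the last vowel of the stem is a high vowel (*jotibu*, *fivi*, *ofnu*); -or when the last vowel of the stem is a non-high vowel (*diko*, *zaha*, *uzimhe*).
Since the last vowel of *gini* is /i/ (a high vowel), it takes -upu, giving *giniupu*.
Since the last vowel of *hone* is /e/ (a non-high vowel), it takes -or, giving *honeor*.

giniupu, honeor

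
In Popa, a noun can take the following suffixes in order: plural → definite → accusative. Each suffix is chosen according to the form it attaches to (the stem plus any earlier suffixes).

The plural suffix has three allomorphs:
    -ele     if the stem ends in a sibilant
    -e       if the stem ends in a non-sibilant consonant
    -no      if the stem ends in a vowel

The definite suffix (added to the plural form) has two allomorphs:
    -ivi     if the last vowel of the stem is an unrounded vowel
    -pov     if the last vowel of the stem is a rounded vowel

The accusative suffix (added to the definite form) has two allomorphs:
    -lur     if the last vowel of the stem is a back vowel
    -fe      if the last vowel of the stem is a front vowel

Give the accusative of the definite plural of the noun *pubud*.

pubudeivife

*pubud*: final sound = /d/, a non-sibilant consonant → -e → *pubude*.
The plural form *pubude* — last vowel /e/ (an unrounded vowel) → -ivi → *pubudeivi*.
Since the last vowel of the definite form *pubudeivi* is /i/ (a front vowel), it takes -fe, giving *pubudeivife*.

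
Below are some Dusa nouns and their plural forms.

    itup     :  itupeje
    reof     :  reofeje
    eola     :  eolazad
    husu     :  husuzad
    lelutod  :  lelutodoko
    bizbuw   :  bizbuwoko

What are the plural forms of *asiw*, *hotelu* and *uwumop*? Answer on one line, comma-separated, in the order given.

asiwoko, hoteluzad, uwumopeje

The suffix is conditioned by the final sound: -eje when the stem ends in a voiceless consonant (*itup*, *reof*); -oko when the stem ends in a voiced consonant (*lelutod*, *bizbuw*); -zad when the stem ends in a vowel (*eola*, *husu*).
*asiw* — final sound /w/ (a voiced consonant) → -oko → *asiwoko*.
*hotelu*: final sound = /u/, a vowel → -zad → *hoteluzad*.
Since the final sound of *uwumop* is /p/ (a voiceless consonant), it takes -eje, giving *uwumopeje*.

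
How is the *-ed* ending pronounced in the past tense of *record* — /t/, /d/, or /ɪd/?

/ɪd/

The stem *record* ends in /t/ or /d/.
The -ed suffix is realized as /ɪd/ after /t, d/; as /t/ after other voiceless consonants; and as /d/ after other voiced sounds.
So -ed on *record* is pronounced /ɪd/.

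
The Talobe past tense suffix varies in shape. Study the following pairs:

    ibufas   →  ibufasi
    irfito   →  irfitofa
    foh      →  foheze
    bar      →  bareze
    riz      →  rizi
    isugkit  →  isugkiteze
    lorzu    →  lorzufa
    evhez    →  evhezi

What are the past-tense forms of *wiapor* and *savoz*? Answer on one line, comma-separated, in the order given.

wiaporeze, savozi

The suffix is conditioned by the final sound: -i when the stem ends in a sibilant (*ibufas*, *riz*, *evhez*); -eze when the stem ends in a non-sibilant consonant (*foh*, *bar*, *isugkit*); -fa when the stem ends in a vowel (*irfito*, *lorzu*).
Since the final sound of *wiapor* is /r/ (a non-sibilant consonant), it takes -eze, giving *wiaporeze*.
Since the final sound of *savoz* is /z/ (a sibilant), it takes -i, giving *savozi*.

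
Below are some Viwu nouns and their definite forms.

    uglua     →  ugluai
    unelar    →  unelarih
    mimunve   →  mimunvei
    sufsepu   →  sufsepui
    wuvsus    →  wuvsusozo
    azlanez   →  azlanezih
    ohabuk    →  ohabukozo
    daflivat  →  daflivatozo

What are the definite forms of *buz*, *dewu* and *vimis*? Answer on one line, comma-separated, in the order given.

buzih, dewui, vimisozo

Looking at the final sound of each stem: -ozo when the stem ends in a voiceless consonant (*wuvsus*, *ohabuk*, *daflivat*); -ih when the stem ends in a voiced consonant (*unelar*, *azlanez*); -i when the stem ends in a vowel (*uglua*, *mimunve*, *sufsepu*).
*buz* — final sound /z/ (a voiced consonant) → -ih → *buzih*.
*dewu*: final sound = /u/, a vowel → -i → *dewui*.
*vimis*: final sound = /s/, a voiceless consonant → -ozo → *vimisozo*.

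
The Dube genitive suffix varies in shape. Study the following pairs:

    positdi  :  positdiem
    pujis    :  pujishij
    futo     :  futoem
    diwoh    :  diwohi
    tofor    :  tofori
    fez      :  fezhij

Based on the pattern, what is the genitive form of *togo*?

togoem

The alternation tracks the final sound of the stem — -hij when the stem ends in a sibilant (*pujis*, *fez*); -i when the stem ends in a non-sibilant consonant (*diwoh*, *tofor*); -em when the stem ends in a vowel (*positdi*, *futo*).
*togo*: final sound = /o/, a vowel → -em → *togoem*.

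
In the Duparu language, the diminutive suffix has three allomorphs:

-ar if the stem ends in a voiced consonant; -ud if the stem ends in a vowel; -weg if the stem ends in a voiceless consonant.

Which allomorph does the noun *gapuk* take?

*gapuk*: final sound = /k/, a voiceless consonant → -weg.

-weg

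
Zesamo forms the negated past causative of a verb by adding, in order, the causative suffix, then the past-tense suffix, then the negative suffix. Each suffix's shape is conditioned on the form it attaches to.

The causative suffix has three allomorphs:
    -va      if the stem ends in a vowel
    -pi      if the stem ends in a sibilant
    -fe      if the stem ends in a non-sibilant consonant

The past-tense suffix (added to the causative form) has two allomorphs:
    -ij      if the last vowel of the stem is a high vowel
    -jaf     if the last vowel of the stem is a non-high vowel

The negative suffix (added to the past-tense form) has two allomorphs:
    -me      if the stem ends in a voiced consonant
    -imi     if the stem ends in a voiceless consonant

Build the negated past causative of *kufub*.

*kufub* — final sound /b/ (a non-sibilant consonant) → -fe → *kufubfe*.
The causative form *kufubfe* — last vowel /e/ (a non-high vowel) → -jaf → *kufubfejaf*.
The final consonant of the past-tense form *kufubfejaf* is /f/, which is voiceless, so the negative suffix is -imi, giving *kufubfejafimi*.

kufubfejafimi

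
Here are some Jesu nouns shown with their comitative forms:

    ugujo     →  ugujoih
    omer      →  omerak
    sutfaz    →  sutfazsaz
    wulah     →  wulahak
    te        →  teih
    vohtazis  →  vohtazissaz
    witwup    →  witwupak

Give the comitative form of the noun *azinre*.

Looking at the final sound of each stem: -saz when the stem ends in a sibilant (*sutfaz*, *vohtazis*); -ak when the stem ends in a non-sibilant consonant (*omer*, *wulah*, *witwup*); -ih when the stem ends in a vowel (*ugujo*, *te*).
The final sound of *azinre* is /e/, which is a vowel, so the suffix is -ih, giving *azinreih*.

azinreih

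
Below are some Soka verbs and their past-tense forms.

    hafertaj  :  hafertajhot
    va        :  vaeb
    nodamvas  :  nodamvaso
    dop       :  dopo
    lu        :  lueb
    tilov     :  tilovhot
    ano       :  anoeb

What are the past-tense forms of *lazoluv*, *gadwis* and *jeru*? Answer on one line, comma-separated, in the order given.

lazoluvhot, gadwiso, jerueb

The pattern is voicing of the final sound: -o when the stem ends in a voiceless consonant (*nodamvas*, *dop*); -hot when the stem ends in a voiced consonant (*hafertaj*, *tilov*); -eb when the stem ends in a vowel (*va*, *lu*, *ano*).
*lazoluv* — final sound /v/ (a voiced consonant) → -hot → *lazoluvhot*.
Since the final sound of *gadwis* is /s/ (a voiceless consonant), it takes -o, giving *gadwiso*.
*jeru* — final sound /u/ (a vowel) → -eb → *jerueb*.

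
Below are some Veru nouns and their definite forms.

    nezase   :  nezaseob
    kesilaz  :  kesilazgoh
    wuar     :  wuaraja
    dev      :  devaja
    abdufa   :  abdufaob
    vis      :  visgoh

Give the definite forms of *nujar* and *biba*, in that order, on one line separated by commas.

nujaraja, bibaob

The suffix is conditioned by the final sound: -goh when the stem ends in a sibilant (*kesilaz*, *vis*); -aja when the stem ends in a non-sibilant consonant (*wuar*, *dev*); -ob when the stem ends in a vowel (*nezase*, *abdufa*).
Since the final sound of *nujar* is /r/ (a non-sibilant consonant), it takes -aja, giving *nujaraja*.
Since the final sound of *biba* is /a/ (a vowel), it takes -ob, giving *bibaob*.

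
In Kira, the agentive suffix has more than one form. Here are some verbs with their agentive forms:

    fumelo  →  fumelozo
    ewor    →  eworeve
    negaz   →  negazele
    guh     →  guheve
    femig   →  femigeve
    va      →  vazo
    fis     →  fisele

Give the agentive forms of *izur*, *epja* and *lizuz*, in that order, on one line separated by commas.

izureve, epjazo, lizuzele

The alternation tracks the final sound of the stem — -ele when the stem ends in a sibilant (*negaz*, *fis*); -eve when the stem ends in a non-sibilant consonant (*ewor*, *guh*, *femig*); -zo when the stem ends in a vowel (*fumelo*, *va*).
*izur*: final sound = /r/, a non-sibilant consonant → -eve → *izureve*.
The final sound of *epja* is /a/, which is a vowel, so the suffix is -zo, giving *epjazo*.
Since the final sound of *lizuz* is /z/ (a sibilant), it takes -ele, giving *lizuzele*.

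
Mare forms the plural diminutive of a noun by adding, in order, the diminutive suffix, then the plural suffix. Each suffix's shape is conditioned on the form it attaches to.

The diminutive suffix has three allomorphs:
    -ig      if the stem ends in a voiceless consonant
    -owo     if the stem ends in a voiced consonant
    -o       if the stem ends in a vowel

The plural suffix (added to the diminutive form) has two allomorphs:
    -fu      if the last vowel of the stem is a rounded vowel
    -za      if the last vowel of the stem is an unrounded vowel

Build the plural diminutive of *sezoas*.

sezoasigza

*sezoas* — final sound /s/ (a voiceless consonant) → -ig → *sezoasig*.
The diminutive form *sezoasig* — last vowel /i/ (an unrounded vowel) → -za → *sezoasigza*.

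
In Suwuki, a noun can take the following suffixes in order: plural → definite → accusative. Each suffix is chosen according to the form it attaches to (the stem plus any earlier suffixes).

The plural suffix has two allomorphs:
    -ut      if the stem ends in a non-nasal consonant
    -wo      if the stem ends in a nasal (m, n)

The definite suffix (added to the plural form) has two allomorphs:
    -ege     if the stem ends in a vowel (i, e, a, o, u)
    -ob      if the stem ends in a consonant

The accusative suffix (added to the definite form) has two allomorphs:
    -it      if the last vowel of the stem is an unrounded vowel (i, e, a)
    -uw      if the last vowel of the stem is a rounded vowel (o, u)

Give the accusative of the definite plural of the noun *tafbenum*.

tafbenumwoegeit

*tafbenum* — final consonant /m/ (a nasal) → -wo → *tafbenumwo*.
The plural form *tafbenumwo* — final sound /o/ (a vowel) → -ege → *tafbenumwoege*.
The definite form *tafbenumwoege* — last vowel /e/ (an unrounded vowel) → -it → *tafbenumwoegeit*.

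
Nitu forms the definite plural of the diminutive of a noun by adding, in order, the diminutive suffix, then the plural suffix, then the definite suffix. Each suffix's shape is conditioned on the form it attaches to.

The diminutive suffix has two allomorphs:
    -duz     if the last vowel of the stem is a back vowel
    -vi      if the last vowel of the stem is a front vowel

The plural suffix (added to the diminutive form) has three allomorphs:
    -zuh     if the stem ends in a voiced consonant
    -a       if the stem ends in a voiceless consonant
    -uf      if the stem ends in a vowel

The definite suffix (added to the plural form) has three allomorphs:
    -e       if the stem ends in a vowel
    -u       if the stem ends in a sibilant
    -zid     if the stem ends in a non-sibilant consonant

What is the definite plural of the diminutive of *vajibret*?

vajibretviufzid

*vajibret*: last vowel = /e/, a front vowel → -vi → *vajibretvi*.
The diminutive form *vajibretvi*: final sound = /i/, a vowel → -uf → *vajibretviuf*.
The plural form *vajibretviuf*: final sound = /f/, a non-sibilant consonant → -zid → *vajibretviufzid*.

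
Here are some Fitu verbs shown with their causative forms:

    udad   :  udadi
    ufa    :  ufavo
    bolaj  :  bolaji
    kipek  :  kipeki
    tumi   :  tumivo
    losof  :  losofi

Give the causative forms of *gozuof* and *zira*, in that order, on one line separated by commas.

gozuofi, ziravo

Looking at the final sound of each stem: -i when the stem ends in a consonant (*udad*, *bolaj*, *kipek*, *losof*); -vo when the stem ends in a vowel (*ufa*, *tumi*).
Since the final sound of *gozuof* is /f/ (a consonant), it takes -i, giving *gozuofi*.
The final sound of *zira* is /a/, which is a vowel, so the suffix is -vo, giving *ziravo*.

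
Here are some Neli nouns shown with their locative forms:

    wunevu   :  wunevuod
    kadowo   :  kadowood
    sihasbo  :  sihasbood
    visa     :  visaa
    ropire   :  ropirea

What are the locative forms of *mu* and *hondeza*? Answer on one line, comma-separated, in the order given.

muod, hondezaa

The suffix is conditioned by the last vowel: -od when the last vowel of the stem is a rounded vowel (*wunevu*, *kadowo*, *sihasbo*); -a when the last vowel of the stem is an unrounded vowel (*visa*, *ropire*).
*mu*: last vowel = /u/, a rounded vowel → -od → *muod*.
*hondeza*: last vowel = /a/, an unrounded vowel → -a → *hondezaa*.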